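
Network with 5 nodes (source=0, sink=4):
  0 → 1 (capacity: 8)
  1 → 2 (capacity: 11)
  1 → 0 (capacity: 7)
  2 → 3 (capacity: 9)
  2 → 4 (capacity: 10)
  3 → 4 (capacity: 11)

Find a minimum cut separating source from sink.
Min cut value = 8, edges: (0,1)

Min cut value: 8
Partition: S = [0], T = [1, 2, 3, 4]
Cut edges: (0,1)

By max-flow min-cut theorem, max flow = min cut = 8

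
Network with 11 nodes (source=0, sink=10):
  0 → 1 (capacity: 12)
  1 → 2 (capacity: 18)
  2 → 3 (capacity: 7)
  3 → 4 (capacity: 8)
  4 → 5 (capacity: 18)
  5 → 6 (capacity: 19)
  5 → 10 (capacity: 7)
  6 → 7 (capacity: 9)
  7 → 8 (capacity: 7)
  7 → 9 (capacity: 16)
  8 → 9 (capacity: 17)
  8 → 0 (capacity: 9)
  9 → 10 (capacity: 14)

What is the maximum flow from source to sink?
Maximum flow = 7

Max flow: 7

Flow assignment:
  0 → 1: 7/12
  1 → 2: 7/18
  2 → 3: 7/7
  3 → 4: 7/8
  4 → 5: 7/18
  5 → 10: 7/7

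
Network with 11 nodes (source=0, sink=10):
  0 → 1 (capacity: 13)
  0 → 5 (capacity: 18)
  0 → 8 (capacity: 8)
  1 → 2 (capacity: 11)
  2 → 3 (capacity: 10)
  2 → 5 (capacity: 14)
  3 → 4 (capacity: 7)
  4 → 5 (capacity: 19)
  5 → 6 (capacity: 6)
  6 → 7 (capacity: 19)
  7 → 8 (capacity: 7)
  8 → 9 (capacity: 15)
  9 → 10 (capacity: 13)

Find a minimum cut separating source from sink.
Min cut value = 13, edges: (9,10)

Min cut value: 13
Partition: S = [0, 1, 2, 3, 4, 5, 6, 7, 8, 9], T = [10]
Cut edges: (9,10)

By max-flow min-cut theorem, max flow = min cut = 13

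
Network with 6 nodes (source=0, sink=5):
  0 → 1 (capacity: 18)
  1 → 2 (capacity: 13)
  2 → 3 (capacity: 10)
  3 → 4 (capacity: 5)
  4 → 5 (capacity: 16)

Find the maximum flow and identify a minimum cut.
Max flow = 5, Min cut edges: (3,4)

Maximum flow: 5
Minimum cut: (3,4)
Partition: S = [0, 1, 2, 3], T = [4, 5]

Max-flow min-cut theorem verified: both equal 5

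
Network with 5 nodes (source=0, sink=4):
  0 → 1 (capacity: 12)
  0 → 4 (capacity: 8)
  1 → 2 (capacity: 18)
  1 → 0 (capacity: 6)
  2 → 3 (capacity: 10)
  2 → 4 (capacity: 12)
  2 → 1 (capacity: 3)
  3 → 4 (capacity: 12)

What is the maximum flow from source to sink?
Maximum flow = 20

Max flow: 20

Flow assignment:
  0 → 1: 12/12
  0 → 4: 8/8
  1 → 2: 12/18
  2 → 4: 12/12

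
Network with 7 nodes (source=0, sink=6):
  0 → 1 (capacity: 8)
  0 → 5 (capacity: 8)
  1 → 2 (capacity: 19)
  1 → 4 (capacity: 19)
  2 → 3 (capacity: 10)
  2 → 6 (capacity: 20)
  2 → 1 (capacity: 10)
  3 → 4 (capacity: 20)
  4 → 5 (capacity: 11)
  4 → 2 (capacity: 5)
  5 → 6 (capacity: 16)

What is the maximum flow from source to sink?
Maximum flow = 16

Max flow: 16

Flow assignment:
  0 → 1: 8/8
  0 → 5: 8/8
  1 → 2: 8/19
  2 → 6: 8/20
  5 → 6: 8/16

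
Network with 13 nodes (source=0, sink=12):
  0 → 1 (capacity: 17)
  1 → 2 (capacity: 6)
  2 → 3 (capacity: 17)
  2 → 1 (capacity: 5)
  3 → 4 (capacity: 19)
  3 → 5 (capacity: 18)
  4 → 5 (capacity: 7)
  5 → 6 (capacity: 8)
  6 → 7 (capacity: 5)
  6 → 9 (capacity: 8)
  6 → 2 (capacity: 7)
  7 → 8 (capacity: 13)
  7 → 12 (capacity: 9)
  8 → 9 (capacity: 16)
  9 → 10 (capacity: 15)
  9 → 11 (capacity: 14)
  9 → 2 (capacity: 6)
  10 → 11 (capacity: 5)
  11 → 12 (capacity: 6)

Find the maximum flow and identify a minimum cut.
Max flow = 6, Min cut edges: (1,2)

Maximum flow: 6
Minimum cut: (1,2)
Partition: S = [0, 1], T = [2, 3, 4, 5, 6, 7, 8, 9, 10, 11, 12]

Max-flow min-cut theorem verified: both equal 6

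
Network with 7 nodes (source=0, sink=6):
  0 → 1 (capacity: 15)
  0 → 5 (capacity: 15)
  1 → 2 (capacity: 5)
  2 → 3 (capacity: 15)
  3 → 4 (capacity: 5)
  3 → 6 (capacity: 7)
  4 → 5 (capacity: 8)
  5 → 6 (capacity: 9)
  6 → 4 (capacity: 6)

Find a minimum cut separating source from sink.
Min cut value = 14, edges: (1,2), (5,6)

Min cut value: 14
Partition: S = [0, 1, 4, 5], T = [2, 3, 6]
Cut edges: (1,2), (5,6)

By max-flow min-cut theorem, max flow = min cut = 14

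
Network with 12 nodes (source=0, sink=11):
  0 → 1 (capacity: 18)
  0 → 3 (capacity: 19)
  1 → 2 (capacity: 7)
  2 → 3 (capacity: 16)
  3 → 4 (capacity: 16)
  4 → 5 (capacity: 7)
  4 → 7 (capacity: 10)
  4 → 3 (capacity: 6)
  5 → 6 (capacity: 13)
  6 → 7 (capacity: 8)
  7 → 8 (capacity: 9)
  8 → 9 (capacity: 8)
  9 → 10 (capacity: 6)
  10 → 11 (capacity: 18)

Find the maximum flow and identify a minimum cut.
Max flow = 6, Min cut edges: (9,10)

Maximum flow: 6
Minimum cut: (9,10)
Partition: S = [0, 1, 2, 3, 4, 5, 6, 7, 8, 9], T = [10, 11]

Max-flow min-cut theorem verified: both equal 6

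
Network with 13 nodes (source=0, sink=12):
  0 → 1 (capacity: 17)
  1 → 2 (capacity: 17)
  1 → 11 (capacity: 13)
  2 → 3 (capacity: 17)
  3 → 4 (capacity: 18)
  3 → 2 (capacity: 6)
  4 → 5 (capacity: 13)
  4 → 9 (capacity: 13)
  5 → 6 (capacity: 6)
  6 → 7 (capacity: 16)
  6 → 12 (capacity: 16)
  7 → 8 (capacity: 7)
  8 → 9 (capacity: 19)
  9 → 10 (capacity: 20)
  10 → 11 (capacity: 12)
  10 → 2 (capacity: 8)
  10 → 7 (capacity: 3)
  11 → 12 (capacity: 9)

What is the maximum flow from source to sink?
Maximum flow = 15

Max flow: 15

Flow assignment:
  0 → 1: 15/17
  1 → 2: 8/17
  1 → 11: 7/13
  2 → 3: 8/17
  3 → 4: 8/18
  4 → 5: 6/13
  4 → 9: 2/13
  5 → 6: 6/6
  6 → 12: 6/16
  9 → 10: 2/20
  10 → 11: 2/12
  11 → 12: 9/9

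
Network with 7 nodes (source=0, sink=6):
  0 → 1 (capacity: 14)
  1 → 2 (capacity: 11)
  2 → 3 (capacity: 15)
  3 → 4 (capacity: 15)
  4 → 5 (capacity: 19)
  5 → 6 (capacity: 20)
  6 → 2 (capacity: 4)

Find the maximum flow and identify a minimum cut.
Max flow = 11, Min cut edges: (1,2)

Maximum flow: 11
Minimum cut: (1,2)
Partition: S = [0, 1], T = [2, 3, 4, 5, 6]

Max-flow min-cut theorem verified: both equal 11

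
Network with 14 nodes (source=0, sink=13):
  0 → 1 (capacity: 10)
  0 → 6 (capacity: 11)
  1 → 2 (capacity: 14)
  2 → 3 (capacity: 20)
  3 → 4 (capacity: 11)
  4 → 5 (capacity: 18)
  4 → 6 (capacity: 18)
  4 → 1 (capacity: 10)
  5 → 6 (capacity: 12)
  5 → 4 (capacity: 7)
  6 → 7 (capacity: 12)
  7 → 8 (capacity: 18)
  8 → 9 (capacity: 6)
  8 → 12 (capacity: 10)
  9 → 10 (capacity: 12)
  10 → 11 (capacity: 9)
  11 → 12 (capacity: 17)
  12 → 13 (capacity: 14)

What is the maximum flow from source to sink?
Maximum flow = 12

Max flow: 12

Flow assignment:
  0 → 1: 10/10
  0 → 6: 2/11
  1 → 2: 10/14
  2 → 3: 10/20
  3 → 4: 10/11
  4 → 6: 10/18
  6 → 7: 12/12
  7 → 8: 12/18
  8 → 9: 2/6
  8 → 12: 10/10
  9 → 10: 2/12
  10 → 11: 2/9
  11 → 12: 2/17
  12 → 13: 12/14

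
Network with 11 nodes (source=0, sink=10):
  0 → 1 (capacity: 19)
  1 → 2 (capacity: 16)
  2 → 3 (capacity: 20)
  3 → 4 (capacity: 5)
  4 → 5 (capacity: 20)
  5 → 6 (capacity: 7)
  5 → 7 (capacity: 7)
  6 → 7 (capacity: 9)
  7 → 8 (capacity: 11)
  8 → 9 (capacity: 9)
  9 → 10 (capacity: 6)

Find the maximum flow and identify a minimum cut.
Max flow = 5, Min cut edges: (3,4)

Maximum flow: 5
Minimum cut: (3,4)
Partition: S = [0, 1, 2, 3], T = [4, 5, 6, 7, 8, 9, 10]

Max-flow min-cut theorem verified: both equal 5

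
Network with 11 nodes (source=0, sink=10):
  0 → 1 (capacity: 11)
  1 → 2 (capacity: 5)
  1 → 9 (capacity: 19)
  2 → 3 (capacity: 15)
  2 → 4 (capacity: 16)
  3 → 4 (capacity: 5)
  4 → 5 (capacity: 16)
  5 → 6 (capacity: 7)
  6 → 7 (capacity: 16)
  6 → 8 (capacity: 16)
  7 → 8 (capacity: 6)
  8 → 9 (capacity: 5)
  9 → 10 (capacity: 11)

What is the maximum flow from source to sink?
Maximum flow = 11

Max flow: 11

Flow assignment:
  0 → 1: 11/11
  1 → 9: 11/19
  9 → 10: 11/11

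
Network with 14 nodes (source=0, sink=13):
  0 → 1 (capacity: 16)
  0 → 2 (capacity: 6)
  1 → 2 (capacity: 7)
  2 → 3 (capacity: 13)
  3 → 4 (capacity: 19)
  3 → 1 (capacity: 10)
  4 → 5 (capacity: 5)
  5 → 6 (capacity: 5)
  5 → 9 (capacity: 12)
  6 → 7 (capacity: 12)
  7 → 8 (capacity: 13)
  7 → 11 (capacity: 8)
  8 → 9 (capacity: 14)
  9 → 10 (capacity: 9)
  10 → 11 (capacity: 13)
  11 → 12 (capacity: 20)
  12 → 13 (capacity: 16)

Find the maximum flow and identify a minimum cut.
Max flow = 5, Min cut edges: (4,5)

Maximum flow: 5
Minimum cut: (4,5)
Partition: S = [0, 1, 2, 3, 4], T = [5, 6, 7, 8, 9, 10, 11, 12, 13]

Max-flow min-cut theorem verified: both equal 5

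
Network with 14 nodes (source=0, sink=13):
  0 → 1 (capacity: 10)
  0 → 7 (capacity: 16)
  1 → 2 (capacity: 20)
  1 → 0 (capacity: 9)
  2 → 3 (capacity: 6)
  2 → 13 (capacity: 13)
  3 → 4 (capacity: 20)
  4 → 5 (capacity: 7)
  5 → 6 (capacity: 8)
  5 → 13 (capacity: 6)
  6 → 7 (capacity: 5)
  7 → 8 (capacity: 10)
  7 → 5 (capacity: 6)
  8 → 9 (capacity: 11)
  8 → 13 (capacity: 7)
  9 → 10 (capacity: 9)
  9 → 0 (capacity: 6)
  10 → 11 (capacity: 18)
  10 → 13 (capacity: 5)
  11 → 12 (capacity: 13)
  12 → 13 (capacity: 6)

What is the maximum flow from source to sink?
Maximum flow = 26

Max flow: 26

Flow assignment:
  0 → 1: 10/10
  0 → 7: 16/16
  1 → 2: 10/20
  2 → 13: 10/13
  5 → 13: 6/6
  7 → 8: 10/10
  7 → 5: 6/6
  8 → 9: 3/11
  8 → 13: 7/7
  9 → 10: 3/9
  10 → 13: 3/5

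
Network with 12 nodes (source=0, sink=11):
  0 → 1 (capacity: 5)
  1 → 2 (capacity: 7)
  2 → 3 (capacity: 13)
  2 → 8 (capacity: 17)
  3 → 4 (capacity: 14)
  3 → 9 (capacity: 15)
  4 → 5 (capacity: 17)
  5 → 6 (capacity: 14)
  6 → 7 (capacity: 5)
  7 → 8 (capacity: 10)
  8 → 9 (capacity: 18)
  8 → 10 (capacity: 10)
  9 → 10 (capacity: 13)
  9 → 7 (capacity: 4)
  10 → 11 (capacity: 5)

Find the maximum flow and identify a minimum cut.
Max flow = 5, Min cut edges: (10,11)

Maximum flow: 5
Minimum cut: (10,11)
Partition: S = [0, 1, 2, 3, 4, 5, 6, 7, 8, 9, 10], T = [11]

Max-flow min-cut theorem verified: both equal 5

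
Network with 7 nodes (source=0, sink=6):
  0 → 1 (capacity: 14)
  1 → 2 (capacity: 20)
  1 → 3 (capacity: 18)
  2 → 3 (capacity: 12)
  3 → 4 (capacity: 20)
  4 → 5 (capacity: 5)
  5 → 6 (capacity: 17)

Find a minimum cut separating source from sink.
Min cut value = 5, edges: (4,5)

Min cut value: 5
Partition: S = [0, 1, 2, 3, 4], T = [5, 6]
Cut edges: (4,5)

By max-flow min-cut theorem, max flow = min cut = 5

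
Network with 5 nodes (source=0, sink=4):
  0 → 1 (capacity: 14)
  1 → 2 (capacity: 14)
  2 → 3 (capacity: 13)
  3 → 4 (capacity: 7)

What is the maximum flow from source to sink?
Maximum flow = 7

Max flow: 7

Flow assignment:
  0 → 1: 7/14
  1 → 2: 7/14
  2 → 3: 7/13
  3 → 4: 7/7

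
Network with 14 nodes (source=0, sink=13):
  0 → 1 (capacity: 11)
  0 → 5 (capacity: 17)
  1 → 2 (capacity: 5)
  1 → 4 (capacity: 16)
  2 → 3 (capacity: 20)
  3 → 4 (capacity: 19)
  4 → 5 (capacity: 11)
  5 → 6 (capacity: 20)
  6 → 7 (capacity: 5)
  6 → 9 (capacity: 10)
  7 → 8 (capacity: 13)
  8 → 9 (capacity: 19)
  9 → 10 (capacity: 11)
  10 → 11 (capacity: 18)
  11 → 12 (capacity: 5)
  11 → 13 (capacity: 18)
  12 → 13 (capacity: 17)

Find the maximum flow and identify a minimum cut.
Max flow = 11, Min cut edges: (9,10)

Maximum flow: 11
Minimum cut: (9,10)
Partition: S = [0, 1, 2, 3, 4, 5, 6, 7, 8, 9], T = [10, 11, 12, 13]

Max-flow min-cut theorem verified: both equal 11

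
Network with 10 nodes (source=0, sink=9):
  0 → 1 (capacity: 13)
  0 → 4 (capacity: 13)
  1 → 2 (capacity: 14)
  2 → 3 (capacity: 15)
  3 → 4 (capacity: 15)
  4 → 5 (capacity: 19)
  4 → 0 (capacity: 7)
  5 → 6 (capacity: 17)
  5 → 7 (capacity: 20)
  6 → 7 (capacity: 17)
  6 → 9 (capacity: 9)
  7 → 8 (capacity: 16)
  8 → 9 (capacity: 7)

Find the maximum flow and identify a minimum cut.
Max flow = 16, Min cut edges: (6,9), (8,9)

Maximum flow: 16
Minimum cut: (6,9), (8,9)
Partition: S = [0, 1, 2, 3, 4, 5, 6, 7, 8], T = [9]

Max-flow min-cut theorem verified: both equal 16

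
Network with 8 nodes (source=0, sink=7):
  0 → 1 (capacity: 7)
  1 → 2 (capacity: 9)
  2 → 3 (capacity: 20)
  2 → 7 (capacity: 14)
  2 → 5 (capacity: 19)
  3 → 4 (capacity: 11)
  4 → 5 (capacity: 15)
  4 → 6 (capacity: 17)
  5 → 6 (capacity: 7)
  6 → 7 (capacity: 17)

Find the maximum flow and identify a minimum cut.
Max flow = 7, Min cut edges: (0,1)

Maximum flow: 7
Minimum cut: (0,1)
Partition: S = [0], T = [1, 2, 3, 4, 5, 6, 7]

Max-flow min-cut theorem verified: both equal 7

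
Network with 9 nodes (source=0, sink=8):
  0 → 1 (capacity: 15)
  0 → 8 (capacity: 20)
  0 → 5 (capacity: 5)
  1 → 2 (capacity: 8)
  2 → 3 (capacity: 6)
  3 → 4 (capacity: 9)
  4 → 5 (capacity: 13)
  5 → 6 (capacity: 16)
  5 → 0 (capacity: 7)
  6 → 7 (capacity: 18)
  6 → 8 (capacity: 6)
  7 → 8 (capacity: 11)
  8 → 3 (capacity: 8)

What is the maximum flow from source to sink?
Maximum flow = 31

Max flow: 31

Flow assignment:
  0 → 1: 6/15
  0 → 8: 20/20
  0 → 5: 5/5
  1 → 2: 6/8
  2 → 3: 6/6
  3 → 4: 6/9
  4 → 5: 6/13
  5 → 6: 11/16
  6 → 7: 5/18
  6 → 8: 6/6
  7 → 8: 5/11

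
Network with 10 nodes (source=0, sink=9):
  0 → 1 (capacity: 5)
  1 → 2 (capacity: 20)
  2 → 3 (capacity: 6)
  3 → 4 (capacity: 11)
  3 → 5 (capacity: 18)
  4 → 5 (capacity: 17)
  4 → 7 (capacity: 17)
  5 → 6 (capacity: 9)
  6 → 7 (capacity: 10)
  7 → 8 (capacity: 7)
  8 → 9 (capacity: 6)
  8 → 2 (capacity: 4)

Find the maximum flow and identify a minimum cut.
Max flow = 5, Min cut edges: (0,1)

Maximum flow: 5
Minimum cut: (0,1)
Partition: S = [0], T = [1, 2, 3, 4, 5, 6, 7, 8, 9]

Max-flow min-cut theorem verified: both equal 5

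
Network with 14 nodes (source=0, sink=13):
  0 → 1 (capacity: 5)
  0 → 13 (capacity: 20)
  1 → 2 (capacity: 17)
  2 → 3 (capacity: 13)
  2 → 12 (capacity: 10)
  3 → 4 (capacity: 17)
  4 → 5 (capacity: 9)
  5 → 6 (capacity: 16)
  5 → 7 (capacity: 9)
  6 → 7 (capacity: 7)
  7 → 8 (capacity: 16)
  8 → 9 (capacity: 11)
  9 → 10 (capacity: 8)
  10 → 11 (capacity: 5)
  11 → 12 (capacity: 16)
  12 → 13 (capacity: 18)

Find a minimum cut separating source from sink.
Min cut value = 25, edges: (0,1), (0,13)

Min cut value: 25
Partition: S = [0], T = [1, 2, 3, 4, 5, 6, 7, 8, 9, 10, 11, 12, 13]
Cut edges: (0,1), (0,13)

By max-flow min-cut theorem, max flow = min cut = 25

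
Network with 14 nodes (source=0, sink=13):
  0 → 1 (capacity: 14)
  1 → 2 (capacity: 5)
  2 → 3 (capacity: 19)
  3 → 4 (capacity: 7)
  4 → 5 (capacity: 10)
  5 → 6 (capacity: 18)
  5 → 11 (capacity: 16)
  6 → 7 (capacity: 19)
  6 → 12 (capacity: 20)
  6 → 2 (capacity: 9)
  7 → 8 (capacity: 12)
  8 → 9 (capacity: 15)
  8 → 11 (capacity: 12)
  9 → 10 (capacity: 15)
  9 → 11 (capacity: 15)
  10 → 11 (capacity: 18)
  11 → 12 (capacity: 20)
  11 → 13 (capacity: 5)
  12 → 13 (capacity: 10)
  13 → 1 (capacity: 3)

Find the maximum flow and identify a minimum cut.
Max flow = 5, Min cut edges: (1,2)

Maximum flow: 5
Minimum cut: (1,2)
Partition: S = [0, 1], T = [2, 3, 4, 5, 6, 7, 8, 9, 10, 11, 12, 13]

Max-flow min-cut theorem verified: both equal 5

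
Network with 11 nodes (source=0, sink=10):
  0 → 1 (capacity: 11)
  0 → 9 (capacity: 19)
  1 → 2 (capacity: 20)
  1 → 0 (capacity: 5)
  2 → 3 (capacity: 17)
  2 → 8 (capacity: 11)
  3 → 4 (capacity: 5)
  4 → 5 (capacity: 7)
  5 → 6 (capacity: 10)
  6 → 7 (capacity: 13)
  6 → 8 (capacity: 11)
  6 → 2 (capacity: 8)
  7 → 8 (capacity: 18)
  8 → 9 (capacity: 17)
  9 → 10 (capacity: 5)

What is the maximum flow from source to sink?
Maximum flow = 5

Max flow: 5

Flow assignment:
  0 → 1: 5/11
  1 → 2: 5/20
  2 → 8: 5/11
  8 → 9: 5/17
  9 → 10: 5/5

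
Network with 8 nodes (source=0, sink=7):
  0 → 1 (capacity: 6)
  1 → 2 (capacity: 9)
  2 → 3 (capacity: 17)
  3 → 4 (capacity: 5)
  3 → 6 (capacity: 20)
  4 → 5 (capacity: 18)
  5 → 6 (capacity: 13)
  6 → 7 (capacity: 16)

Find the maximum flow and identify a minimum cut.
Max flow = 6, Min cut edges: (0,1)

Maximum flow: 6
Minimum cut: (0,1)
Partition: S = [0], T = [1, 2, 3, 4, 5, 6, 7]

Max-flow min-cut theorem verified: both equal 6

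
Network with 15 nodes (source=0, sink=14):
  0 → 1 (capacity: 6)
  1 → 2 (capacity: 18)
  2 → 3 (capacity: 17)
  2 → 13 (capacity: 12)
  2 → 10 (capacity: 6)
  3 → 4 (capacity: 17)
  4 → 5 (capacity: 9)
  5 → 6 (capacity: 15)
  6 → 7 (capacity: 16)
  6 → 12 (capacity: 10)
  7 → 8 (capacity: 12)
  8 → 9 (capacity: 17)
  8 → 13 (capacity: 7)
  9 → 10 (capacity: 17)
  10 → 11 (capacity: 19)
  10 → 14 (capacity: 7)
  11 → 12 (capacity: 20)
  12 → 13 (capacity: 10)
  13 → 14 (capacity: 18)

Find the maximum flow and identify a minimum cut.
Max flow = 6, Min cut edges: (0,1)

Maximum flow: 6
Minimum cut: (0,1)
Partition: S = [0], T = [1, 2, 3, 4, 5, 6, 7, 8, 9, 10, 11, 12, 13, 14]

Max-flow min-cut theorem verified: both equal 6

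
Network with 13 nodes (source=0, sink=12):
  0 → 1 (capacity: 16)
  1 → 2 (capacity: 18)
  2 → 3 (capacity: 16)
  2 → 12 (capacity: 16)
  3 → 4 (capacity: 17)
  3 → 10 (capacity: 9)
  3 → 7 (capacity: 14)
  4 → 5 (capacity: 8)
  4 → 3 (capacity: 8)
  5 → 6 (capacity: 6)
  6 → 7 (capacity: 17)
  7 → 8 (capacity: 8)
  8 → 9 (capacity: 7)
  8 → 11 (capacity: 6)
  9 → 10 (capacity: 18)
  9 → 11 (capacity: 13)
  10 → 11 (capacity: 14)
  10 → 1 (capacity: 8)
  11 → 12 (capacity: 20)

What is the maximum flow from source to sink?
Maximum flow = 16

Max flow: 16

Flow assignment:
  0 → 1: 16/16
  1 → 2: 16/18
  2 → 12: 16/16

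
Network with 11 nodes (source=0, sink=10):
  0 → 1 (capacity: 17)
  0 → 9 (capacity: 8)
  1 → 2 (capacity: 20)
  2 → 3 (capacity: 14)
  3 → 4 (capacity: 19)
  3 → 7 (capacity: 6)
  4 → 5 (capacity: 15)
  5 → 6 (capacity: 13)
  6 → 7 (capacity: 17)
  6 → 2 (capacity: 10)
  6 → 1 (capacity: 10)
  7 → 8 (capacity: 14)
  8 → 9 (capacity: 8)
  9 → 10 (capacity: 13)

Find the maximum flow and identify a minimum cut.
Max flow = 13, Min cut edges: (9,10)

Maximum flow: 13
Minimum cut: (9,10)
Partition: S = [0, 1, 2, 3, 4, 5, 6, 7, 8, 9], T = [10]

Max-flow min-cut theorem verified: both equal 13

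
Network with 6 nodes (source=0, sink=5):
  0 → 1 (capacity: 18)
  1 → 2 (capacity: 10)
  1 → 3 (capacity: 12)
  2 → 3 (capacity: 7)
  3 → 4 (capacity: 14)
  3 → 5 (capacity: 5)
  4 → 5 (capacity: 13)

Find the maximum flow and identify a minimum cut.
Max flow = 18, Min cut edges: (3,5), (4,5)

Maximum flow: 18
Minimum cut: (3,5), (4,5)
Partition: S = [0, 1, 2, 3, 4], T = [5]

Max-flow min-cut theorem verified: both equal 18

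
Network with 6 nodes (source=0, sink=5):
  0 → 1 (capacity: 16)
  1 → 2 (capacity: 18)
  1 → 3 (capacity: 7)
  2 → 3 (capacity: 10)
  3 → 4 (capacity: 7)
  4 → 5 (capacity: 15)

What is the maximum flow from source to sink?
Maximum flow = 7

Max flow: 7

Flow assignment:
  0 → 1: 7/16
  1 → 3: 7/7
  3 → 4: 7/7
  4 → 5: 7/15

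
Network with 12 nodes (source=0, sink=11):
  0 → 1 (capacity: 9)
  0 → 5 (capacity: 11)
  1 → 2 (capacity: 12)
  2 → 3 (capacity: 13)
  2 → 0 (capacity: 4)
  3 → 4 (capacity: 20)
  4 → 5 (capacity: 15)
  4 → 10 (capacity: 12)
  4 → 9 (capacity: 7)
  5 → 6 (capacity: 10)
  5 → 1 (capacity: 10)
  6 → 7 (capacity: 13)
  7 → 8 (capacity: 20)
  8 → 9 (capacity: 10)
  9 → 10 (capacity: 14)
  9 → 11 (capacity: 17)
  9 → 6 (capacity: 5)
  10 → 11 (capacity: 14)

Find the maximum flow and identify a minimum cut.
Max flow = 20, Min cut edges: (0,1), (0,5)

Maximum flow: 20
Minimum cut: (0,1), (0,5)
Partition: S = [0], T = [1, 2, 3, 4, 5, 6, 7, 8, 9, 10, 11]

Max-flow min-cut theorem verified: both equal 20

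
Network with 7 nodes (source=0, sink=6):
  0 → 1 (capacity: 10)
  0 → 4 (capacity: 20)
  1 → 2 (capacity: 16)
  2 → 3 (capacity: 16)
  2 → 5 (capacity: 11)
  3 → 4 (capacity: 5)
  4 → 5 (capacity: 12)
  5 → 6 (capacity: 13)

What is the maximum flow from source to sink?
Maximum flow = 13

Max flow: 13

Flow assignment:
  0 → 1: 1/10
  0 → 4: 12/20
  1 → 2: 1/16
  2 → 5: 1/11
  4 → 5: 12/12
  5 → 6: 13/13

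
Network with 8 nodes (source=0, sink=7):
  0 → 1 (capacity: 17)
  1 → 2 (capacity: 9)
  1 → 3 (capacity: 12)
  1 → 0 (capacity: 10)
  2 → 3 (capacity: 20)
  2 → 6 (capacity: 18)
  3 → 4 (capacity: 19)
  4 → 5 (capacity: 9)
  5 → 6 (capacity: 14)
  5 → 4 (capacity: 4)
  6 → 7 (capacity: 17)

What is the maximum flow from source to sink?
Maximum flow = 17

Max flow: 17

Flow assignment:
  0 → 1: 17/17
  1 → 2: 9/9
  1 → 3: 8/12
  2 → 6: 9/18
  3 → 4: 8/19
  4 → 5: 8/9
  5 → 6: 8/14
  6 → 7: 17/17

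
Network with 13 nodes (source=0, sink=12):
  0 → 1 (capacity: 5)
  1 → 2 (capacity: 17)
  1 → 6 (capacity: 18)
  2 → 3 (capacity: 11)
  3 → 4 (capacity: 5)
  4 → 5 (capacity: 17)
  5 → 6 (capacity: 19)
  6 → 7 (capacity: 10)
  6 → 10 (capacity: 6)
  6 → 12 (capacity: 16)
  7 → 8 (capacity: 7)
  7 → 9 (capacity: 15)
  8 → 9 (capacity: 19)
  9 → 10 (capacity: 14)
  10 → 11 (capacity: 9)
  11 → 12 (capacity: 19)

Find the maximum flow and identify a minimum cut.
Max flow = 5, Min cut edges: (0,1)

Maximum flow: 5
Minimum cut: (0,1)
Partition: S = [0], T = [1, 2, 3, 4, 5, 6, 7, 8, 9, 10, 11, 12]

Max-flow min-cut theorem verified: both equal 5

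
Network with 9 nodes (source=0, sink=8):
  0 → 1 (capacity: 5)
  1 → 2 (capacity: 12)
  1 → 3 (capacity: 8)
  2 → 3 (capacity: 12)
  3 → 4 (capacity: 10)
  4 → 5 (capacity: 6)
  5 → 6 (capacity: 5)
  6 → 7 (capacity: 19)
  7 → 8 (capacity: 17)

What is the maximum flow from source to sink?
Maximum flow = 5

Max flow: 5

Flow assignment:
  0 → 1: 5/5
  1 → 3: 5/8
  3 → 4: 5/10
  4 → 5: 5/6
  5 → 6: 5/5
  6 → 7: 5/19
  7 → 8: 5/17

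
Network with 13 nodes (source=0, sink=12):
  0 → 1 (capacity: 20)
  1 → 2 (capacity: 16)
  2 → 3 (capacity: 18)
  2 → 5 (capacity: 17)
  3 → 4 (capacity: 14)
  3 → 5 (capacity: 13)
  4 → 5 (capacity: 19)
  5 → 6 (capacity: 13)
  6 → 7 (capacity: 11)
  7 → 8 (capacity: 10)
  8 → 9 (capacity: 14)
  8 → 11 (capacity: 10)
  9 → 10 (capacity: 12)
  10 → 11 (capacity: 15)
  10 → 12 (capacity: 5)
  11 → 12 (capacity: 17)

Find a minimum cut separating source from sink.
Min cut value = 10, edges: (7,8)

Min cut value: 10
Partition: S = [0, 1, 2, 3, 4, 5, 6, 7], T = [8, 9, 10, 11, 12]
Cut edges: (7,8)

By max-flow min-cut theorem, max flow = min cut = 10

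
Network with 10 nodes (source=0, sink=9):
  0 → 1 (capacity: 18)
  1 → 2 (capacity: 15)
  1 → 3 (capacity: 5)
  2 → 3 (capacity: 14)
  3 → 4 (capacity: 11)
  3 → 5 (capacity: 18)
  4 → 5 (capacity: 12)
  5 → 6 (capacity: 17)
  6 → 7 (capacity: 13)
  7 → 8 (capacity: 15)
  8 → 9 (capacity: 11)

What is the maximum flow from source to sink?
Maximum flow = 11

Max flow: 11

Flow assignment:
  0 → 1: 11/18
  1 → 2: 11/15
  2 → 3: 11/14
  3 → 5: 11/18
  5 → 6: 11/17
  6 → 7: 11/13
  7 → 8: 11/15
  8 → 9: 11/11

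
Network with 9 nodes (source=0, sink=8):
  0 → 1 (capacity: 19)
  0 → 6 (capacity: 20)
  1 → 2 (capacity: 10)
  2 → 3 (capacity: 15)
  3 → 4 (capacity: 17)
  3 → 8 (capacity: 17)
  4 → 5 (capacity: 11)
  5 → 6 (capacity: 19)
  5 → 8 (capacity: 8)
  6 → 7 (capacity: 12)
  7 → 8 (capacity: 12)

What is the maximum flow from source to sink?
Maximum flow = 22

Max flow: 22

Flow assignment:
  0 → 1: 10/19
  0 → 6: 12/20
  1 → 2: 10/10
  2 → 3: 10/15
  3 → 8: 10/17
  6 → 7: 12/12
  7 → 8: 12/12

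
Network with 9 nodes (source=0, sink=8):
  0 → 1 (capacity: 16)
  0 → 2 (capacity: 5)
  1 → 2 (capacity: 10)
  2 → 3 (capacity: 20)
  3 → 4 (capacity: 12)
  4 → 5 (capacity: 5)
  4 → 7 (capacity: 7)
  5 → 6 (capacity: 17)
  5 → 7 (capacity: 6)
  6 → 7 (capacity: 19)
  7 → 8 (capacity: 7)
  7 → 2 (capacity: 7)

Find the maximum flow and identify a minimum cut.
Max flow = 7, Min cut edges: (7,8)

Maximum flow: 7
Minimum cut: (7,8)
Partition: S = [0, 1, 2, 3, 4, 5, 6, 7], T = [8]

Max-flow min-cut theorem verified: both equal 7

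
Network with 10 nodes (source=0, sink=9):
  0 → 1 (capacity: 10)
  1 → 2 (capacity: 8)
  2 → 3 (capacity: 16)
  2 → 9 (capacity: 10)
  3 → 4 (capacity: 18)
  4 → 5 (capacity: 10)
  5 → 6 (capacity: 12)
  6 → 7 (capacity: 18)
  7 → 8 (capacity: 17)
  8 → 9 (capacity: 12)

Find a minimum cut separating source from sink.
Min cut value = 8, edges: (1,2)

Min cut value: 8
Partition: S = [0, 1], T = [2, 3, 4, 5, 6, 7, 8, 9]
Cut edges: (1,2)

By max-flow min-cut theorem, max flow = min cut = 8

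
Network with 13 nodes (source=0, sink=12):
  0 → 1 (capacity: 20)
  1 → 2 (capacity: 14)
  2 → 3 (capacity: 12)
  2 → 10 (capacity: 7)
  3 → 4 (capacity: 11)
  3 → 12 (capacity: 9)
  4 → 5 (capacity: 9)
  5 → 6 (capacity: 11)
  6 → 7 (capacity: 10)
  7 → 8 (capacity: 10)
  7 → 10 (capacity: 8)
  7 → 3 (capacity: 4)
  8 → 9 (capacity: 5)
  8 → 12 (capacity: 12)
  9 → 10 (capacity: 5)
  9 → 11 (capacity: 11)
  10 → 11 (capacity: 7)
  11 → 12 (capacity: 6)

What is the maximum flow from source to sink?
Maximum flow = 14

Max flow: 14

Flow assignment:
  0 → 1: 14/20
  1 → 2: 14/14
  2 → 3: 9/12
  2 → 10: 5/7
  3 → 12: 9/9
  10 → 11: 5/7
  11 → 12: 5/6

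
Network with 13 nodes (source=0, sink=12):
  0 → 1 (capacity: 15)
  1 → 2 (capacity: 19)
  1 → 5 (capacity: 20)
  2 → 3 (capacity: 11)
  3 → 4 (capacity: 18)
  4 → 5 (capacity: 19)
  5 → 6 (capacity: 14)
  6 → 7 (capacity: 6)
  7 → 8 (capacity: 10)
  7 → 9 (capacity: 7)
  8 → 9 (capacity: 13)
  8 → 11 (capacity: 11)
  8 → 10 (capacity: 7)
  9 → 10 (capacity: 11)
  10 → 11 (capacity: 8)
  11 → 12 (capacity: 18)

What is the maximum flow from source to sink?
Maximum flow = 6

Max flow: 6

Flow assignment:
  0 → 1: 6/15
  1 → 5: 6/20
  5 → 6: 6/14
  6 → 7: 6/6
  7 → 8: 6/10
  8 → 11: 6/11
  11 → 12: 6/18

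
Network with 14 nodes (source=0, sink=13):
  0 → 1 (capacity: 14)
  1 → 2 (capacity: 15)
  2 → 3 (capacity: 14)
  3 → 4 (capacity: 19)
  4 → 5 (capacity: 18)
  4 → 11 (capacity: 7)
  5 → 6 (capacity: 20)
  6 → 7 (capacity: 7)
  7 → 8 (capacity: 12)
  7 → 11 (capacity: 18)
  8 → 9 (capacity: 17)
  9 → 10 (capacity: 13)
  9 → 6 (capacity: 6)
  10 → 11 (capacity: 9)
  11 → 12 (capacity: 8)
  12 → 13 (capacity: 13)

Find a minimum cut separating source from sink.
Min cut value = 8, edges: (11,12)

Min cut value: 8
Partition: S = [0, 1, 2, 3, 4, 5, 6, 7, 8, 9, 10, 11], T = [12, 13]
Cut edges: (11,12)

By max-flow min-cut theorem, max flow = min cut = 8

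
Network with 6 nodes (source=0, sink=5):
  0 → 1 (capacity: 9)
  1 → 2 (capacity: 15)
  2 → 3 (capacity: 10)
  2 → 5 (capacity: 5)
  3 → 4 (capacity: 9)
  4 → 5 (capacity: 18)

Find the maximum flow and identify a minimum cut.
Max flow = 9, Min cut edges: (0,1)

Maximum flow: 9
Minimum cut: (0,1)
Partition: S = [0], T = [1, 2, 3, 4, 5]

Max-flow min-cut theorem verified: both equal 9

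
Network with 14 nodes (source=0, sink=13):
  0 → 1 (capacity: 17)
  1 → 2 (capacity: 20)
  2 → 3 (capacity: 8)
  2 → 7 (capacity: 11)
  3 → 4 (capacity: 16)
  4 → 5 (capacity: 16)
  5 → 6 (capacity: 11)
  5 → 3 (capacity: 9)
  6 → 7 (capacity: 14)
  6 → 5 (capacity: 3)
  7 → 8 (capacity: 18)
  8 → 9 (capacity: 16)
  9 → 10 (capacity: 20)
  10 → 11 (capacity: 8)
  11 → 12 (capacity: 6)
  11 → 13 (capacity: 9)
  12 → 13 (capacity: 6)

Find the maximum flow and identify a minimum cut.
Max flow = 8, Min cut edges: (10,11)

Maximum flow: 8
Minimum cut: (10,11)
Partition: S = [0, 1, 2, 3, 4, 5, 6, 7, 8, 9, 10], T = [11, 12, 13]

Max-flow min-cut theorem verified: both equal 8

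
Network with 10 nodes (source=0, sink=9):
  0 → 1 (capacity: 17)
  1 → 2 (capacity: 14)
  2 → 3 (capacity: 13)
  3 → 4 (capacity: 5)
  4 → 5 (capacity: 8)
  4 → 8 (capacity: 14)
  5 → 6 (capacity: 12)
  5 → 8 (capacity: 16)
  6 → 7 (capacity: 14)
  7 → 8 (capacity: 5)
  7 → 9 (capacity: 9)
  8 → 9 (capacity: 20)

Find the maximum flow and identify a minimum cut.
Max flow = 5, Min cut edges: (3,4)

Maximum flow: 5
Minimum cut: (3,4)
Partition: S = [0, 1, 2, 3], T = [4, 5, 6, 7, 8, 9]

Max-flow min-cut theorem verified: both equal 5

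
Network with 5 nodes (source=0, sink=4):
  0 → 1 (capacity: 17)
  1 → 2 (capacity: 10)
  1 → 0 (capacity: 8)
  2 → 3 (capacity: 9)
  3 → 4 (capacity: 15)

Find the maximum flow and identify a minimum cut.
Max flow = 9, Min cut edges: (2,3)

Maximum flow: 9
Minimum cut: (2,3)
Partition: S = [0, 1, 2], T = [3, 4]

Max-flow min-cut theorem verified: both equal 9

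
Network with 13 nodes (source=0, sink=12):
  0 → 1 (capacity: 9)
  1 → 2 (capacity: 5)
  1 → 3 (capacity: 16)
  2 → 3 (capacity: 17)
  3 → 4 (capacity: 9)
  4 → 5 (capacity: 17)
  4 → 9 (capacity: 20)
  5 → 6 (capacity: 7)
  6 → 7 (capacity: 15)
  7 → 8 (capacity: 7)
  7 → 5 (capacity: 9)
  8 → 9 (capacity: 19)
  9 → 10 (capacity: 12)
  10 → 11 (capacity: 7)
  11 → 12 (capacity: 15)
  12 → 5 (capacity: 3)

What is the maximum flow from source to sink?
Maximum flow = 7

Max flow: 7

Flow assignment:
  0 → 1: 7/9
  1 → 3: 7/16
  3 → 4: 7/9
  4 → 9: 7/20
  9 → 10: 7/12
  10 → 11: 7/7
  11 → 12: 7/15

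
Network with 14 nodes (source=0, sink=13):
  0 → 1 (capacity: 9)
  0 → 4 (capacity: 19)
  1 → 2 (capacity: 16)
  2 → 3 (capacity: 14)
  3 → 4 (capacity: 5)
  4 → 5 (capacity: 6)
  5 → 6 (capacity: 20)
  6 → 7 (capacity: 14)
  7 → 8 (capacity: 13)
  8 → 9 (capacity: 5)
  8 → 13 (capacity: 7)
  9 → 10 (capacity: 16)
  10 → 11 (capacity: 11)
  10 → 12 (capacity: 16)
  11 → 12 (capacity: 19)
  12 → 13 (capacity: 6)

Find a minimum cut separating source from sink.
Min cut value = 6, edges: (4,5)

Min cut value: 6
Partition: S = [0, 1, 2, 3, 4], T = [5, 6, 7, 8, 9, 10, 11, 12, 13]
Cut edges: (4,5)

By max-flow min-cut theorem, max flow = min cut = 6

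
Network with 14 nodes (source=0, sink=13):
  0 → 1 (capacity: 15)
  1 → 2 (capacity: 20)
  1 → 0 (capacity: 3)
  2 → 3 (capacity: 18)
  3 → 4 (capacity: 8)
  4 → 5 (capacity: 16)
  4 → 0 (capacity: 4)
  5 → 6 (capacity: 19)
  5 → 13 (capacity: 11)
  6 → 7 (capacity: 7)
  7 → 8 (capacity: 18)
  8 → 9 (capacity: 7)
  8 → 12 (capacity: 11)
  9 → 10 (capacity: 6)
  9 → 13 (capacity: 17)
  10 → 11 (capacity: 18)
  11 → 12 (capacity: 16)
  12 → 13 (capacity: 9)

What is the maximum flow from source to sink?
Maximum flow = 8

Max flow: 8

Flow assignment:
  0 → 1: 8/15
  1 → 2: 8/20
  2 → 3: 8/18
  3 → 4: 8/8
  4 → 5: 8/16
  5 → 13: 8/11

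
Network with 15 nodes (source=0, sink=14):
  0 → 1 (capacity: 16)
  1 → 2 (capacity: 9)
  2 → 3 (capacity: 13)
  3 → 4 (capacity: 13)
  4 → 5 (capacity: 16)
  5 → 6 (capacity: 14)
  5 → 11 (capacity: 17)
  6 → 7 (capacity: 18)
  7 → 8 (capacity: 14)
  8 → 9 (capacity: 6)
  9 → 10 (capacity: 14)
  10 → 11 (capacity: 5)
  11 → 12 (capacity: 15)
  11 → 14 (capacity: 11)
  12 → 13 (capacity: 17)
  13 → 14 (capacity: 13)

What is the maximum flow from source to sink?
Maximum flow = 9

Max flow: 9

Flow assignment:
  0 → 1: 9/16
  1 → 2: 9/9
  2 → 3: 9/13
  3 → 4: 9/13
  4 → 5: 9/16
  5 → 11: 9/17
  11 → 14: 9/11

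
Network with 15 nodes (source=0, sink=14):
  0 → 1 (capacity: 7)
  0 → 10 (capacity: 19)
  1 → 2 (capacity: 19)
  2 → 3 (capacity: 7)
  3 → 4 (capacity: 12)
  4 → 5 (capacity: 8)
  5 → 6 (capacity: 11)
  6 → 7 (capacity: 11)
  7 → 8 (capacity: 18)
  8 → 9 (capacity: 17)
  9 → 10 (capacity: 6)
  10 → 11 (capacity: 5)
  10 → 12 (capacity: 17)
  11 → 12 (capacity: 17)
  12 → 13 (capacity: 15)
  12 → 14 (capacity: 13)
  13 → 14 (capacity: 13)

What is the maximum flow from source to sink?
Maximum flow = 22

Max flow: 22

Flow assignment:
  0 → 1: 6/7
  0 → 10: 16/19
  1 → 2: 6/19
  2 → 3: 6/7
  3 → 4: 6/12
  4 → 5: 6/8
  5 → 6: 6/11
  6 → 7: 6/11
  7 → 8: 6/18
  8 → 9: 6/17
  9 → 10: 6/6
  10 → 11: 5/5
  10 → 12: 17/17
  11 → 12: 5/17
  12 → 13: 9/15
  12 → 14: 13/13
  13 → 14: 9/13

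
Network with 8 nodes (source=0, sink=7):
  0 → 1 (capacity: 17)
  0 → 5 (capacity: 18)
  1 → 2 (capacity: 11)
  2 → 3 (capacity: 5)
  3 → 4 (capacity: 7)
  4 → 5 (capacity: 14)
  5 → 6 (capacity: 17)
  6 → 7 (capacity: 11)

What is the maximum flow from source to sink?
Maximum flow = 11

Max flow: 11

Flow assignment:
  0 → 1: 5/17
  0 → 5: 6/18
  1 → 2: 5/11
  2 → 3: 5/5
  3 → 4: 5/7
  4 → 5: 5/14
  5 → 6: 11/17
  6 → 7: 11/11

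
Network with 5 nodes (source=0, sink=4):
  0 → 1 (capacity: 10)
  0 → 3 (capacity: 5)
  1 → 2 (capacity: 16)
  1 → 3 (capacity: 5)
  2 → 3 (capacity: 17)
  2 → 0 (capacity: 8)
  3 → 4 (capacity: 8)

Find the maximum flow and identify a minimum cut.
Max flow = 8, Min cut edges: (3,4)

Maximum flow: 8
Minimum cut: (3,4)
Partition: S = [0, 1, 2, 3], T = [4]

Max-flow min-cut theorem verified: both equal 8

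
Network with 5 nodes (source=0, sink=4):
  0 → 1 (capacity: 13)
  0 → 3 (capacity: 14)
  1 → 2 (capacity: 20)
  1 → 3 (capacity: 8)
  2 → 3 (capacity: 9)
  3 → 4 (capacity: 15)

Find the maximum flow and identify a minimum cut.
Max flow = 15, Min cut edges: (3,4)

Maximum flow: 15
Minimum cut: (3,4)
Partition: S = [0, 1, 2, 3], T = [4]

Max-flow min-cut theorem verified: both equal 15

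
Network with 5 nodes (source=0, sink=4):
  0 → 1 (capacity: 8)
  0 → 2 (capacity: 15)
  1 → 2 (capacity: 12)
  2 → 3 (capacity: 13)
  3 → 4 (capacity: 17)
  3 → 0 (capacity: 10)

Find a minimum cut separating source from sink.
Min cut value = 13, edges: (2,3)

Min cut value: 13
Partition: S = [0, 1, 2], T = [3, 4]
Cut edges: (2,3)

By max-flow min-cut theorem, max flow = min cut = 13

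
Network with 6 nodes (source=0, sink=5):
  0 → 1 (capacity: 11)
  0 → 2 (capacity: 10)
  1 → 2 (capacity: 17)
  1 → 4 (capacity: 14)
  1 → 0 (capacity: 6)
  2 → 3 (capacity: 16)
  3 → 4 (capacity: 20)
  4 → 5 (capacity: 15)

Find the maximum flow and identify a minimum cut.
Max flow = 15, Min cut edges: (4,5)

Maximum flow: 15
Minimum cut: (4,5)
Partition: S = [0, 1, 2, 3, 4], T = [5]

Max-flow min-cut theorem verified: both equal 15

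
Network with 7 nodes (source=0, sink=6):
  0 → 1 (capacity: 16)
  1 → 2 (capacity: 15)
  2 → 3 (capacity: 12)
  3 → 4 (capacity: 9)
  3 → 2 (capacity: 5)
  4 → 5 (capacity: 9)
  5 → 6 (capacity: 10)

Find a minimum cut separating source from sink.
Min cut value = 9, edges: (4,5)

Min cut value: 9
Partition: S = [0, 1, 2, 3, 4], T = [5, 6]
Cut edges: (4,5)

By max-flow min-cut theorem, max flow = min cut = 9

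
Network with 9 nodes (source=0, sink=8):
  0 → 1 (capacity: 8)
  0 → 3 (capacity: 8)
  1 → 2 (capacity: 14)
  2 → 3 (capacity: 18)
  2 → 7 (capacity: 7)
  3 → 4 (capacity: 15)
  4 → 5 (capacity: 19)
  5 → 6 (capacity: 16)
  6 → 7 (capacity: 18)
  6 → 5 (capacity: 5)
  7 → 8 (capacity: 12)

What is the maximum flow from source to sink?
Maximum flow = 12

Max flow: 12

Flow assignment:
  0 → 1: 8/8
  0 → 3: 4/8
  1 → 2: 8/14
  2 → 3: 5/18
  2 → 7: 3/7
  3 → 4: 9/15
  4 → 5: 9/19
  5 → 6: 9/16
  6 → 7: 9/18
  7 → 8: 12/12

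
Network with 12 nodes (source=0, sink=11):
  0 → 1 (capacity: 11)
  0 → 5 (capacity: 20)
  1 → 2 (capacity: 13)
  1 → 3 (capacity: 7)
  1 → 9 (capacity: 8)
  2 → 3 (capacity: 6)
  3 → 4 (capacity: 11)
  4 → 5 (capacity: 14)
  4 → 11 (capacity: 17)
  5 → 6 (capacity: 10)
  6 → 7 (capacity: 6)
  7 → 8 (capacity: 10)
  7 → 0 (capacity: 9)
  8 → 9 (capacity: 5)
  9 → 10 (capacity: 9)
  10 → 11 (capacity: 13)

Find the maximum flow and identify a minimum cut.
Max flow = 16, Min cut edges: (0,1), (8,9)

Maximum flow: 16
Minimum cut: (0,1), (8,9)
Partition: S = [0, 5, 6, 7, 8], T = [1, 2, 3, 4, 9, 10, 11]

Max-flow min-cut theorem verified: both equal 16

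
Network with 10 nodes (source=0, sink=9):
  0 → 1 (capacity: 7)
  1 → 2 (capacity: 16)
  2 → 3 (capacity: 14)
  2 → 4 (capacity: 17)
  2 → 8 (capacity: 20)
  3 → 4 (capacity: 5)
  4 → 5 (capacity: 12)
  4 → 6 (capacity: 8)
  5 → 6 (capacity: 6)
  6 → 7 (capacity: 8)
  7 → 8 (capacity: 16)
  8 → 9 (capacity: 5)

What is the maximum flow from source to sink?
Maximum flow = 5

Max flow: 5

Flow assignment:
  0 → 1: 5/7
  1 → 2: 5/16
  2 → 8: 5/20
  8 → 9: 5/5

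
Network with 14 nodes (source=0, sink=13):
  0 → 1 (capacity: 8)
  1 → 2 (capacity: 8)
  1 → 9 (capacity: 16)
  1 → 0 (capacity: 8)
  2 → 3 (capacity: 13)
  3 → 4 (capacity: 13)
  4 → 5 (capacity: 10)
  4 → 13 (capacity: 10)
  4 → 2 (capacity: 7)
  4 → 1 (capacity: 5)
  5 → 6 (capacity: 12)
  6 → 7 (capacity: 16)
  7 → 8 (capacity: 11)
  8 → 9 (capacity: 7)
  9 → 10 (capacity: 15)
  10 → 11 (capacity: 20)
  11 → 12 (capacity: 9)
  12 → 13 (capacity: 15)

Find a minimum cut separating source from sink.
Min cut value = 8, edges: (0,1)

Min cut value: 8
Partition: S = [0], T = [1, 2, 3, 4, 5, 6, 7, 8, 9, 10, 11, 12, 13]
Cut edges: (0,1)

By max-flow min-cut theorem, max flow = min cut = 8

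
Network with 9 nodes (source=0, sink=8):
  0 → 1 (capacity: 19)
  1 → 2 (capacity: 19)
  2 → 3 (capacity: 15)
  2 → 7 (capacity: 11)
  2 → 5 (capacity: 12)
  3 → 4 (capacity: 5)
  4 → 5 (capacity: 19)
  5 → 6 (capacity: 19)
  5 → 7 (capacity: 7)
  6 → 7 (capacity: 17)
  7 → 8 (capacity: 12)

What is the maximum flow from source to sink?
Maximum flow = 12

Max flow: 12

Flow assignment:
  0 → 1: 12/19
  1 → 2: 12/19
  2 → 7: 4/11
  2 → 5: 8/12
  5 → 6: 1/19
  5 → 7: 7/7
  6 → 7: 1/17
  7 → 8: 12/12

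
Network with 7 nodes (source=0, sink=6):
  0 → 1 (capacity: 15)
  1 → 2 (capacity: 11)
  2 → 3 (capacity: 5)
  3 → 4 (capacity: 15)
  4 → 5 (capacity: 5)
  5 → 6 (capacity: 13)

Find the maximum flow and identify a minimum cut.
Max flow = 5, Min cut edges: (4,5)

Maximum flow: 5
Minimum cut: (4,5)
Partition: S = [0, 1, 2, 3, 4], T = [5, 6]

Max-flow min-cut theorem verified: both equal 5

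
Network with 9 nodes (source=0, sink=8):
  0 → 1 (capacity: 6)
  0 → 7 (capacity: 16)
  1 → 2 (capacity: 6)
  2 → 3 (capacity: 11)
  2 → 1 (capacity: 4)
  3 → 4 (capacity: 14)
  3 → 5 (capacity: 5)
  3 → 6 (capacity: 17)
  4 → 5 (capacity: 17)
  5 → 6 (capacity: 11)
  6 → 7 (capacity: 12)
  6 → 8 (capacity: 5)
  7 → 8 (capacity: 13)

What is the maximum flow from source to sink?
Maximum flow = 18

Max flow: 18

Flow assignment:
  0 → 1: 6/6
  0 → 7: 12/16
  1 → 2: 6/6
  2 → 3: 6/11
  3 → 6: 6/17
  6 → 7: 1/12
  6 → 8: 5/5
  7 → 8: 13/13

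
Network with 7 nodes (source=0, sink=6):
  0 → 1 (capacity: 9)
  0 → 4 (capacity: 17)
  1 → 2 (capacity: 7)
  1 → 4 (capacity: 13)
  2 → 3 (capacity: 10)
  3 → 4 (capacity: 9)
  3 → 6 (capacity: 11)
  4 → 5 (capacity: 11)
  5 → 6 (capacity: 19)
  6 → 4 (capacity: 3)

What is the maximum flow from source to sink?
Maximum flow = 18

Max flow: 18

Flow assignment:
  0 → 1: 7/9
  0 → 4: 11/17
  1 → 2: 7/7
  2 → 3: 7/10
  3 → 6: 7/11
  4 → 5: 11/11
  5 → 6: 11/19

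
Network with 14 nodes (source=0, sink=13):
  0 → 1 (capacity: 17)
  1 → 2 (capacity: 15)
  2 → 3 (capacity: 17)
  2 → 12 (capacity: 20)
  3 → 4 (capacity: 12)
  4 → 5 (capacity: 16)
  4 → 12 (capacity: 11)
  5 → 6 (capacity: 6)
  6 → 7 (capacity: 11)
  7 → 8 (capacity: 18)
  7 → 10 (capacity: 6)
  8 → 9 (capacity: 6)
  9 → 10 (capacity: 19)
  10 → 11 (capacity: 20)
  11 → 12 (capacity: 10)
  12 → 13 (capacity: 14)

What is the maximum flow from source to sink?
Maximum flow = 14

Max flow: 14

Flow assignment:
  0 → 1: 14/17
  1 → 2: 14/15
  2 → 12: 14/20
  12 → 13: 14/14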